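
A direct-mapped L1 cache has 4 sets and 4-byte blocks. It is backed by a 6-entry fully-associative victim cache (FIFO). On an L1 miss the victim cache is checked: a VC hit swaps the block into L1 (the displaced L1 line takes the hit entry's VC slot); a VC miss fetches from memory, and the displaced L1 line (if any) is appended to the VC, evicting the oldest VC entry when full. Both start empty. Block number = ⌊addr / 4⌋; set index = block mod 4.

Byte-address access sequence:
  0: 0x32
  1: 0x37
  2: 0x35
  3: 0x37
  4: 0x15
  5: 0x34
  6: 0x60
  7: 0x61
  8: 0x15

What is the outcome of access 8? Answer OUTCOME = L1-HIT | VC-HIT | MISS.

OUTCOME = VC-HIT

0: 0x32 (blk 12, set 0) → MISS  vc=[]
1: 0x37 (blk 13, set 1) → MISS  vc=[]
2: 0x35 (blk 13, set 1) → L1-HIT  vc=[]
3: 0x37 (blk 13, set 1) → L1-HIT  vc=[]
4: 0x15 (blk 5, set 1) → MISS  vc=[13]
5: 0x34 (blk 13, set 1) → VC-HIT  vc=[5]
6: 0x60 (blk 24, set 0) → MISS  vc=[5, 12]
7: 0x61 (blk 24, set 0) → L1-HIT  vc=[5, 12]
8: 0x15 (blk 5, set 1) → VC-HIT  vc=[13, 12]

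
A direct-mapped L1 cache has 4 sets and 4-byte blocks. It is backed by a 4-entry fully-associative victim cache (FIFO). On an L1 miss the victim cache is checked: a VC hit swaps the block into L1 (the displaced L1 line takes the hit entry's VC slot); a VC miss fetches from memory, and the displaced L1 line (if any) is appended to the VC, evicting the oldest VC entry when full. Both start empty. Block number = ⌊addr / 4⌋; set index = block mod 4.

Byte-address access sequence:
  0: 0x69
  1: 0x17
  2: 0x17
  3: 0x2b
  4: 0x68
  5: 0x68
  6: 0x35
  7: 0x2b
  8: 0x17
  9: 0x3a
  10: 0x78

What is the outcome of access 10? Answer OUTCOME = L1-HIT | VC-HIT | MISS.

OUTCOME = MISS

  [0] addr=0x69 blk=26 s=2: MISS | VC []
  [1] addr=0x17 blk=5 s=1: MISS | VC []
  [2] addr=0x17 blk=5 s=1: L1-HIT | VC []
  [3] addr=0x2b blk=10 s=2: MISS | VC [26]
  [4] addr=0x68 blk=26 s=2: VC-HIT | VC [10]
  [5] addr=0x68 blk=26 s=2: L1-HIT | VC [10]
  [6] addr=0x35 blk=13 s=1: MISS | VC [10, 5]
  [7] addr=0x2b blk=10 s=2: VC-HIT | VC [26, 5]
  [8] addr=0x17 blk=5 s=1: VC-HIT | VC [26, 13]
  [9] addr=0x3a blk=14 s=2: MISS | VC [26, 13, 10]
  [10] addr=0x78 blk=30 s=2: MISS | VC [26, 13, 10, 14]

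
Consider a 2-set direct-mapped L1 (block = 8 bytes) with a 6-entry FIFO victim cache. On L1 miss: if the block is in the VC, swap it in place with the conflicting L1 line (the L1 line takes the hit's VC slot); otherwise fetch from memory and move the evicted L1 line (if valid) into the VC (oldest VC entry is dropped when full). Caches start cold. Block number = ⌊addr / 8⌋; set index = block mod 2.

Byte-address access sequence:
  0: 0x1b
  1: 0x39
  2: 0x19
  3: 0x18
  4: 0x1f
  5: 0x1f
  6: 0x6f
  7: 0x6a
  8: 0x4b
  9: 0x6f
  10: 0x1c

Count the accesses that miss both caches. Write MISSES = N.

  [0] addr=0x1b blk=3 s=1: MISS | VC []
  [1] addr=0x39 blk=7 s=1: MISS | VC [3]
  [2] addr=0x19 blk=3 s=1: VC-HIT | VC [7]
  [3] addr=0x18 blk=3 s=1: L1-HIT | VC [7]
  [4] addr=0x1f blk=3 s=1: L1-HIT | VC [7]
  [5] addr=0x1f blk=3 s=1: L1-HIT | VC [7]
  [6] addr=0x6f blk=13 s=1: MISS | VC [7, 3]
  [7] addr=0x6a blk=13 s=1: L1-HIT | VC [7, 3]
  [8] addr=0x4b blk=9 s=1: MISS | VC [7, 3, 13]
  [9] addr=0x6f blk=13 s=1: VC-HIT | VC [7, 3, 9]
  [10] addr=0x1c blk=3 s=1: VC-HIT | VC [7, 13, 9]

MISSES = 4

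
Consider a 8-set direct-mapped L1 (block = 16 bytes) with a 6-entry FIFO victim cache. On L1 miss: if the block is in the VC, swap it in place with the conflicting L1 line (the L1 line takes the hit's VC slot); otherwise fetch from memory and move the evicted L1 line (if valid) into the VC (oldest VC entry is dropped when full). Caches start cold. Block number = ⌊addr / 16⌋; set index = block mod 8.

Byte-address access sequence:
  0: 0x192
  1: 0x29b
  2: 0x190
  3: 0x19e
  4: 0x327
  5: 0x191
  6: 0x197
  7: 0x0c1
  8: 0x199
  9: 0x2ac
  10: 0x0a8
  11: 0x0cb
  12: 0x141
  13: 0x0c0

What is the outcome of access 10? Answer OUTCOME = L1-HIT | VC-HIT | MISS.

OUTCOME = MISS

#0 0x192→b25/s1 MISS; vc=[]
#1 0x29b→b41/s1 MISS; vc=[25]
#2 0x190→b25/s1 VC-HIT; vc=[41]
#3 0x19e→b25/s1 L1-HIT; vc=[41]
#4 0x327→b50/s2 MISS; vc=[41]
#5 0x191→b25/s1 L1-HIT; vc=[41]
#6 0x197→b25/s1 L1-HIT; vc=[41]
#7 0xc1→b12/s4 MISS; vc=[41]
#8 0x199→b25/s1 L1-HIT; vc=[41]
#9 0x2ac→b42/s2 MISS; vc=[41,50]
#10 0xa8→b10/s2 MISS; vc=[41,50,42]
#11 0xcb→b12/s4 L1-HIT; vc=[41,50,42]
#12 0x141→b20/s4 MISS; vc=[41,50,42,12]
#13 0xc0→b12/s4 VC-HIT; vc=[41,50,42,20]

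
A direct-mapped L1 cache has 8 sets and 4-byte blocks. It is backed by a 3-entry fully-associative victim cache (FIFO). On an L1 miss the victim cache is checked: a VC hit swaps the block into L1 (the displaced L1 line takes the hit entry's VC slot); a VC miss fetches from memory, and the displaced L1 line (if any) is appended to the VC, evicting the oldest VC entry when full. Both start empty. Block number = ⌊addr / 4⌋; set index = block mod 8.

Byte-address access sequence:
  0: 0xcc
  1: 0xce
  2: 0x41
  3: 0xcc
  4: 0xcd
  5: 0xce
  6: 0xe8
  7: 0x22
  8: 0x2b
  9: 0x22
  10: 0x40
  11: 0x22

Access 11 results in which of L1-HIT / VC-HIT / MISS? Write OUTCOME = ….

OUTCOME = VC-HIT

#0 0xcc→b51/s3 MISS; vc=[]
#1 0xce→b51/s3 L1-HIT; vc=[]
#2 0x41→b16/s0 MISS; vc=[]
#3 0xcc→b51/s3 L1-HIT; vc=[]
#4 0xcd→b51/s3 L1-HIT; vc=[]
#5 0xce→b51/s3 L1-HIT; vc=[]
#6 0xe8→b58/s2 MISS; vc=[]
#7 0x22→b8/s0 MISS; vc=[16]
#8 0x2b→b10/s2 MISS; vc=[16,58]
#9 0x22→b8/s0 L1-HIT; vc=[16,58]
#10 0x40→b16/s0 VC-HIT; vc=[8,58]
#11 0x22→b8/s0 VC-HIT; vc=[16,58]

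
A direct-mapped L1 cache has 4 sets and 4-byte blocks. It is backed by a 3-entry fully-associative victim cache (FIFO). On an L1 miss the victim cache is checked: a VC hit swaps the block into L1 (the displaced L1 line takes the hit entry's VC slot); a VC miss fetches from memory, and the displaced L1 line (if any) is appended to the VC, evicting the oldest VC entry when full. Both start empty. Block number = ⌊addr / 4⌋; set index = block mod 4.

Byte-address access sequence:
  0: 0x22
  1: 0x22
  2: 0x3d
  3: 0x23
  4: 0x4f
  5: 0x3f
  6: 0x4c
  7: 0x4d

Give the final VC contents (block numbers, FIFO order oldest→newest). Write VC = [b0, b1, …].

0: 0x22 (blk 8, set 0) → MISS  vc=[]
1: 0x22 (blk 8, set 0) → L1-HIT  vc=[]
2: 0x3d (blk 15, set 3) → MISS  vc=[]
3: 0x23 (blk 8, set 0) → L1-HIT  vc=[]
4: 0x4f (blk 19, set 3) → MISS  vc=[15]
5: 0x3f (blk 15, set 3) → VC-HIT  vc=[19]
6: 0x4c (blk 19, set 3) → VC-HIT  vc=[15]
7: 0x4d (blk 19, set 3) → L1-HIT  vc=[15]

VC = [15]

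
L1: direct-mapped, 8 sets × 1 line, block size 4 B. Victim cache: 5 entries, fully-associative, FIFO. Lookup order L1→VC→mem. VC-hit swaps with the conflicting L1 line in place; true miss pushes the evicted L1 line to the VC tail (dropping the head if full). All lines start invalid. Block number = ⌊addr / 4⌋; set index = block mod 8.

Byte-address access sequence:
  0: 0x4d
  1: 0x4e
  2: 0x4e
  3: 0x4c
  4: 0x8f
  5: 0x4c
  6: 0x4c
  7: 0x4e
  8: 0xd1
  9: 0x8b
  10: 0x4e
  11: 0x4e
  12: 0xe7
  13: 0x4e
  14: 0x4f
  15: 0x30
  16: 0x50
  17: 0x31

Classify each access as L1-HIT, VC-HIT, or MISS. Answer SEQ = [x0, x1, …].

SEQ = [MISS, L1-HIT, L1-HIT, L1-HIT, MISS, VC-HIT, L1-HIT, L1-HIT, MISS, MISS, L1-HIT, L1-HIT, MISS, L1-HIT, L1-HIT, MISS, MISS, VC-HIT]

0: 0x4d (blk 19, set 3) → MISS  vc=[]
1: 0x4e (blk 19, set 3) → L1-HIT  vc=[]
2: 0x4e (blk 19, set 3) → L1-HIT  vc=[]
3: 0x4c (blk 19, set 3) → L1-HIT  vc=[]
4: 0x8f (blk 35, set 3) → MISS  vc=[19]
5: 0x4c (blk 19, set 3) → VC-HIT  vc=[35]
6: 0x4c (blk 19, set 3) → L1-HIT  vc=[35]
7: 0x4e (blk 19, set 3) → L1-HIT  vc=[35]
8: 0xd1 (blk 52, set 4) → MISS  vc=[35]
9: 0x8b (blk 34, set 2) → MISS  vc=[35]
10: 0x4e (blk 19, set 3) → L1-HIT  vc=[35]
11: 0x4e (blk 19, set 3) → L1-HIT  vc=[35]
12: 0xe7 (blk 57, set 1) → MISS  vc=[35]
13: 0x4e (blk 19, set 3) → L1-HIT  vc=[35]
14: 0x4f (blk 19, set 3) → L1-HIT  vc=[35]
15: 0x30 (blk 12, set 4) → MISS  vc=[35, 52]
16: 0x50 (blk 20, set 4) → MISS  vc=[35, 52, 12]
17: 0x31 (blk 12, set 4) → VC-HIT  vc=[35, 52, 20]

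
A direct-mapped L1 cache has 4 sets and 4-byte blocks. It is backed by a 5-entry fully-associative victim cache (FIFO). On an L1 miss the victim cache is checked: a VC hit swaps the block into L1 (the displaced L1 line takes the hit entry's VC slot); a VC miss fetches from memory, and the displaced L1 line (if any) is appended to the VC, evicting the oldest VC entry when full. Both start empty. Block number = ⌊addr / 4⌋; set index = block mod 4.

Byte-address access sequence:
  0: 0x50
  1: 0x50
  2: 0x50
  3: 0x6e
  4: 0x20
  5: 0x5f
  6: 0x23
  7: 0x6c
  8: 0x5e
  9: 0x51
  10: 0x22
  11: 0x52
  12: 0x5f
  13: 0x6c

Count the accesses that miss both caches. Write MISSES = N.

MISSES = 4

#0 0x50→b20/s0 MISS; vc=[]
#1 0x50→b20/s0 L1-HIT; vc=[]
#2 0x50→b20/s0 L1-HIT; vc=[]
#3 0x6e→b27/s3 MISS; vc=[]
#4 0x20→b8/s0 MISS; vc=[20]
#5 0x5f→b23/s3 MISS; vc=[20,27]
#6 0x23→b8/s0 L1-HIT; vc=[20,27]
#7 0x6c→b27/s3 VC-HIT; vc=[20,23]
#8 0x5e→b23/s3 VC-HIT; vc=[20,27]
#9 0x51→b20/s0 VC-HIT; vc=[8,27]
#10 0x22→b8/s0 VC-HIT; vc=[20,27]
#11 0x52→b20/s0 VC-HIT; vc=[8,27]
#12 0x5f→b23/s3 L1-HIT; vc=[8,27]
#13 0x6c→b27/s3 VC-HIT; vc=[8,23]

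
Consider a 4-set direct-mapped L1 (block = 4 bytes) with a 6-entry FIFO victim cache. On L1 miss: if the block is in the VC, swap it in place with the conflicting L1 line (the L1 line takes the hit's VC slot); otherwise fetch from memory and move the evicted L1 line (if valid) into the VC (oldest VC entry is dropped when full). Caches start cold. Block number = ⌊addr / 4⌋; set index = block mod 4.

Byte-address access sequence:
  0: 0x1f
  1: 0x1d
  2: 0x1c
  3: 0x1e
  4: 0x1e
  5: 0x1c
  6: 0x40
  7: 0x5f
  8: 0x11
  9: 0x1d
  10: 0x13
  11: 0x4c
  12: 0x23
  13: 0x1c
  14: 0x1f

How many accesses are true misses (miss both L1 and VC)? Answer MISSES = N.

#0 0x1f→b7/s3 MISS; vc=[]
#1 0x1d→b7/s3 L1-HIT; vc=[]
#2 0x1c→b7/s3 L1-HIT; vc=[]
#3 0x1e→b7/s3 L1-HIT; vc=[]
#4 0x1e→b7/s3 L1-HIT; vc=[]
#5 0x1c→b7/s3 L1-HIT; vc=[]
#6 0x40→b16/s0 MISS; vc=[]
#7 0x5f→b23/s3 MISS; vc=[7]
#8 0x11→b4/s0 MISS; vc=[7,16]
#9 0x1d→b7/s3 VC-HIT; vc=[23,16]
#10 0x13→b4/s0 L1-HIT; vc=[23,16]
#11 0x4c→b19/s3 MISS; vc=[23,16,7]
#12 0x23→b8/s0 MISS; vc=[23,16,7,4]
#13 0x1c→b7/s3 VC-HIT; vc=[23,16,19,4]
#14 0x1f→b7/s3 L1-HIT; vc=[23,16,19,4]

MISSES = 6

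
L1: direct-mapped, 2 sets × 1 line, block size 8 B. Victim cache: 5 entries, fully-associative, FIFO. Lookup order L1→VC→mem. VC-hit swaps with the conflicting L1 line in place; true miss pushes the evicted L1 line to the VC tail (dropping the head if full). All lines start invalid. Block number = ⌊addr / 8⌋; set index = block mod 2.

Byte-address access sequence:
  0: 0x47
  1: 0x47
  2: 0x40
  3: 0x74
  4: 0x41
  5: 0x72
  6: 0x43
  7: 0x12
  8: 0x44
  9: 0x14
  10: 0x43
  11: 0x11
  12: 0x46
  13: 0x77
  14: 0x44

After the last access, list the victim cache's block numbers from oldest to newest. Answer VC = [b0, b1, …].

0: 0x47 (blk 8, set 0) → MISS  vc=[]
1: 0x47 (blk 8, set 0) → L1-HIT  vc=[]
2: 0x40 (blk 8, set 0) → L1-HIT  vc=[]
3: 0x74 (blk 14, set 0) → MISS  vc=[8]
4: 0x41 (blk 8, set 0) → VC-HIT  vc=[14]
5: 0x72 (blk 14, set 0) → VC-HIT  vc=[8]
6: 0x43 (blk 8, set 0) → VC-HIT  vc=[14]
7: 0x12 (blk 2, set 0) → MISS  vc=[14, 8]
8: 0x44 (blk 8, set 0) → VC-HIT  vc=[14, 2]
9: 0x14 (blk 2, set 0) → VC-HIT  vc=[14, 8]
10: 0x43 (blk 8, set 0) → VC-HIT  vc=[14, 2]
11: 0x11 (blk 2, set 0) → VC-HIT  vc=[14, 8]
12: 0x46 (blk 8, set 0) → VC-HIT  vc=[14, 2]
13: 0x77 (blk 14, set 0) → VC-HIT  vc=[8, 2]
14: 0x44 (blk 8, set 0) → VC-HIT  vc=[14, 2]

VC = [14, 2]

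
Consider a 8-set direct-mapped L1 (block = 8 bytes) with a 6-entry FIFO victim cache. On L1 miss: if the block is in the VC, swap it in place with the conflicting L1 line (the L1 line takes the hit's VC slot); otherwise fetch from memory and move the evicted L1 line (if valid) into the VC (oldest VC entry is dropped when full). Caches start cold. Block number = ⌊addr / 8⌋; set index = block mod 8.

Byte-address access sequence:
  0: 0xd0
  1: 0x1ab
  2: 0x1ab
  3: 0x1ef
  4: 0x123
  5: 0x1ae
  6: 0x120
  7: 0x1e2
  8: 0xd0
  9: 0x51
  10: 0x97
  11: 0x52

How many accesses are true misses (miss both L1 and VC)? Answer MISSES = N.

MISSES = 7

0: 0xd0 (blk 26, set 2) → MISS  vc=[]
1: 0x1ab (blk 53, set 5) → MISS  vc=[]
2: 0x1ab (blk 53, set 5) → L1-HIT  vc=[]
3: 0x1ef (blk 61, set 5) → MISS  vc=[53]
4: 0x123 (blk 36, set 4) → MISS  vc=[53]
5: 0x1ae (blk 53, set 5) → VC-HIT  vc=[61]
6: 0x120 (blk 36, set 4) → L1-HIT  vc=[61]
7: 0x1e2 (blk 60, set 4) → MISS  vc=[61, 36]
8: 0xd0 (blk 26, set 2) → L1-HIT  vc=[61, 36]
9: 0x51 (blk 10, set 2) → MISS  vc=[61, 36, 26]
10: 0x97 (blk 18, set 2) → MISS  vc=[61, 36, 26, 10]
11: 0x52 (blk 10, set 2) → VC-HIT  vc=[61, 36, 26, 18]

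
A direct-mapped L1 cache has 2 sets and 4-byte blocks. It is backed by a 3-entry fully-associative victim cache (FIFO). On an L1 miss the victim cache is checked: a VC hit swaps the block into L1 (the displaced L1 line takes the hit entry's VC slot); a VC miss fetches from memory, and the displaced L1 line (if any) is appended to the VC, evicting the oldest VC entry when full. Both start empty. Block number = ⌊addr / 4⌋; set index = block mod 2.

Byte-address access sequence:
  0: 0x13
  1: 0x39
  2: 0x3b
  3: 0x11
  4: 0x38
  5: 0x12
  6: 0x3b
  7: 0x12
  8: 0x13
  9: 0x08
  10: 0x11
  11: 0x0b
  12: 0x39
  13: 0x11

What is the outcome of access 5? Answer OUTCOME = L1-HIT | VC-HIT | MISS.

OUTCOME = VC-HIT

  [0] addr=0x13 blk=4 s=0: MISS | VC []
  [1] addr=0x39 blk=14 s=0: MISS | VC [4]
  [2] addr=0x3b blk=14 s=0: L1-HIT | VC [4]
  [3] addr=0x11 blk=4 s=0: VC-HIT | VC [14]
  [4] addr=0x38 blk=14 s=0: VC-HIT | VC [4]
  [5] addr=0x12 blk=4 s=0: VC-HIT | VC [14]
  [6] addr=0x3b blk=14 s=0: VC-HIT | VC [4]
  [7] addr=0x12 blk=4 s=0: VC-HIT | VC [14]
  [8] addr=0x13 blk=4 s=0: L1-HIT | VC [14]
  [9] addr=0x8 blk=2 s=0: MISS | VC [14, 4]
  [10] addr=0x11 blk=4 s=0: VC-HIT | VC [14, 2]
  [11] addr=0xb blk=2 s=0: VC-HIT | VC [14, 4]
  [12] addr=0x39 blk=14 s=0: VC-HIT | VC [2, 4]
  [13] addr=0x11 blk=4 s=0: VC-HIT | VC [2, 14]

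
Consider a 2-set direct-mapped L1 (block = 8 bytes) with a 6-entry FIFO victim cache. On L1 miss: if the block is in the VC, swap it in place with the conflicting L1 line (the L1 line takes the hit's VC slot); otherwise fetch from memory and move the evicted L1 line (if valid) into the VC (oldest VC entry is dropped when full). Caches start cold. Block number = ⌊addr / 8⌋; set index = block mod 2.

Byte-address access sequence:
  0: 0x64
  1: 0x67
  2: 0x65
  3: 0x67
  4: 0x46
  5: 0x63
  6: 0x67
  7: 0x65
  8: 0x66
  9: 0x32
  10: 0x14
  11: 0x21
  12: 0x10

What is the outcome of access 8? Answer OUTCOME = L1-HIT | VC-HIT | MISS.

0: 0x64 (blk 12, set 0) → MISS  vc=[]
1: 0x67 (blk 12, set 0) → L1-HIT  vc=[]
2: 0x65 (blk 12, set 0) → L1-HIT  vc=[]
3: 0x67 (blk 12, set 0) → L1-HIT  vc=[]
4: 0x46 (blk 8, set 0) → MISS  vc=[12]
5: 0x63 (blk 12, set 0) → VC-HIT  vc=[8]
6: 0x67 (blk 12, set 0) → L1-HIT  vc=[8]
7: 0x65 (blk 12, set 0) → L1-HIT  vc=[8]
8: 0x66 (blk 12, set 0) → L1-HIT  vc=[8]
9: 0x32 (blk 6, set 0) → MISS  vc=[8, 12]
10: 0x14 (blk 2, set 0) → MISS  vc=[8, 12, 6]
11: 0x21 (blk 4, set 0) → MISS  vc=[8, 12, 6, 2]
12: 0x10 (blk 2, set 0) → VC-HIT  vc=[8, 12, 6, 4]

OUTCOME = L1-HIT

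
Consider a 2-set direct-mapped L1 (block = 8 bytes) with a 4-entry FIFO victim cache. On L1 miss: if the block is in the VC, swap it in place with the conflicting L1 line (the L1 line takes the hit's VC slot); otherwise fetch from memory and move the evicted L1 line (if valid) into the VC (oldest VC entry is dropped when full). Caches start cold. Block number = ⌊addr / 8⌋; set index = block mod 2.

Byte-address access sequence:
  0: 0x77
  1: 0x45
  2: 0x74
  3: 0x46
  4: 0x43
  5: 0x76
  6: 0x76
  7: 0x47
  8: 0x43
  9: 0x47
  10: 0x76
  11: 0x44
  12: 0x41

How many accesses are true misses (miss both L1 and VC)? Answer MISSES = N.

0: 0x77 (blk 14, set 0) → MISS  vc=[]
1: 0x45 (blk 8, set 0) → MISS  vc=[14]
2: 0x74 (blk 14, set 0) → VC-HIT  vc=[8]
3: 0x46 (blk 8, set 0) → VC-HIT  vc=[14]
4: 0x43 (blk 8, set 0) → L1-HIT  vc=[14]
5: 0x76 (blk 14, set 0) → VC-HIT  vc=[8]
6: 0x76 (blk 14, set 0) → L1-HIT  vc=[8]
7: 0x47 (blk 8, set 0) → VC-HIT  vc=[14]
8: 0x43 (blk 8, set 0) → L1-HIT  vc=[14]
9: 0x47 (blk 8, set 0) → L1-HIT  vc=[14]
10: 0x76 (blk 14, set 0) → VC-HIT  vc=[8]
11: 0x44 (blk 8, set 0) → VC-HIT  vc=[14]
12: 0x41 (blk 8, set 0) → L1-HIT  vc=[14]

MISSES = 2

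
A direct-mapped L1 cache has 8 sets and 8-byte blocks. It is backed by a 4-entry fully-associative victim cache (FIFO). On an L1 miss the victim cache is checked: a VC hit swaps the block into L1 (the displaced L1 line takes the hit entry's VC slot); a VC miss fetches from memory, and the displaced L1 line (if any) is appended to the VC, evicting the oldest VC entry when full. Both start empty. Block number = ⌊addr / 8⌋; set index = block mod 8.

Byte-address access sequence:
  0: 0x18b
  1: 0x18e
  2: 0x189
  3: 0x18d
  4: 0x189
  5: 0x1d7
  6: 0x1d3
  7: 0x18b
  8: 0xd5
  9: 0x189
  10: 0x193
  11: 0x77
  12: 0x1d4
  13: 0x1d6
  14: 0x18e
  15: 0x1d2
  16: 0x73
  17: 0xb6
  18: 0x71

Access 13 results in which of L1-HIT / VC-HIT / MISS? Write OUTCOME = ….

#0 0x18b→b49/s1 MISS; vc=[]
#1 0x18e→b49/s1 L1-HIT; vc=[]
#2 0x189→b49/s1 L1-HIT; vc=[]
#3 0x18d→b49/s1 L1-HIT; vc=[]
#4 0x189→b49/s1 L1-HIT; vc=[]
#5 0x1d7→b58/s2 MISS; vc=[]
#6 0x1d3→b58/s2 L1-HIT; vc=[]
#7 0x18b→b49/s1 L1-HIT; vc=[]
#8 0xd5→b26/s2 MISS; vc=[58]
#9 0x189→b49/s1 L1-HIT; vc=[58]
#10 0x193→b50/s2 MISS; vc=[58,26]
#11 0x77→b14/s6 MISS; vc=[58,26]
#12 0x1d4→b58/s2 VC-HIT; vc=[50,26]
#13 0x1d6→b58/s2 L1-HIT; vc=[50,26]
#14 0x18e→b49/s1 L1-HIT; vc=[50,26]
#15 0x1d2→b58/s2 L1-HIT; vc=[50,26]
#16 0x73→b14/s6 L1-HIT; vc=[50,26]
#17 0xb6→b22/s6 MISS; vc=[50,26,14]
#18 0x71→b14/s6 VC-HIT; vc=[50,26,22]

OUTCOME = L1-HIT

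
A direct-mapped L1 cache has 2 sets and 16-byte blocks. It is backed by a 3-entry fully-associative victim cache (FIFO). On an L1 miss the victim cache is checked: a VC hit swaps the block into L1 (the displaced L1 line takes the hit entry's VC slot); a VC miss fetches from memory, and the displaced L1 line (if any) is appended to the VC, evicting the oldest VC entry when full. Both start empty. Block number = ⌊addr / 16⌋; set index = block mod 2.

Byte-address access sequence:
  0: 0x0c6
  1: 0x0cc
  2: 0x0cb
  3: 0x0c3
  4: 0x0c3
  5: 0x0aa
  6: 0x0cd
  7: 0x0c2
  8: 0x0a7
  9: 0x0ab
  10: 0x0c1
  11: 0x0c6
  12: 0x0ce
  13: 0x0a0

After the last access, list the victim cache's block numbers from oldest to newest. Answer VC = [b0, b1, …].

  [0] addr=0xc6 blk=12 s=0: MISS | VC []
  [1] addr=0xcc blk=12 s=0: L1-HIT | VC []
  [2] addr=0xcb blk=12 s=0: L1-HIT | VC []
  [3] addr=0xc3 blk=12 s=0: L1-HIT | VC []
  [4] addr=0xc3 blk=12 s=0: L1-HIT | VC []
  [5] addr=0xaa blk=10 s=0: MISS | VC [12]
  [6] addr=0xcd blk=12 s=0: VC-HIT | VC [10]
  [7] addr=0xc2 blk=12 s=0: L1-HIT | VC [10]
  [8] addr=0xa7 blk=10 s=0: VC-HIT | VC [12]
  [9] addr=0xab blk=10 s=0: L1-HIT | VC [12]
  [10] addr=0xc1 blk=12 s=0: VC-HIT | VC [10]
  [11] addr=0xc6 blk=12 s=0: L1-HIT | VC [10]
  [12] addr=0xce blk=12 s=0: L1-HIT | VC [10]
  [13] addr=0xa0 blk=10 s=0: VC-HIT | VC [12]

VC = [12]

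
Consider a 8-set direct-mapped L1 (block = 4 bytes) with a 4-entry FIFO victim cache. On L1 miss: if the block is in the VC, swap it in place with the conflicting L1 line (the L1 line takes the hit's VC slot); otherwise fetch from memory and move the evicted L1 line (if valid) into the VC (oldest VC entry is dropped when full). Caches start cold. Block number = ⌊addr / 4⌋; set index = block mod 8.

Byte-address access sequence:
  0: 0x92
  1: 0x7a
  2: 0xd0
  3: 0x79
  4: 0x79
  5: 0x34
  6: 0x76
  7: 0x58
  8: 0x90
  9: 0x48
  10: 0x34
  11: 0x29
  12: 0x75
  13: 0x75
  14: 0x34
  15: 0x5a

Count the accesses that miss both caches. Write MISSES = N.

MISSES = 8

  [0] addr=0x92 blk=36 s=4: MISS | VC []
  [1] addr=0x7a blk=30 s=6: MISS | VC []
  [2] addr=0xd0 blk=52 s=4: MISS | VC [36]
  [3] addr=0x79 blk=30 s=6: L1-HIT | VC [36]
  [4] addr=0x79 blk=30 s=6: L1-HIT | VC [36]
  [5] addr=0x34 blk=13 s=5: MISS | VC [36]
  [6] addr=0x76 blk=29 s=5: MISS | VC [36, 13]
  [7] addr=0x58 blk=22 s=6: MISS | VC [36, 13, 30]
  [8] addr=0x90 blk=36 s=4: VC-HIT | VC [52, 13, 30]
  [9] addr=0x48 blk=18 s=2: MISS | VC [52, 13, 30]
  [10] addr=0x34 blk=13 s=5: VC-HIT | VC [52, 29, 30]
  [11] addr=0x29 blk=10 s=2: MISS | VC [52, 29, 30, 18]
  [12] addr=0x75 blk=29 s=5: VC-HIT | VC [52, 13, 30, 18]
  [13] addr=0x75 blk=29 s=5: L1-HIT | VC [52, 13, 30, 18]
  [14] addr=0x34 blk=13 s=5: VC-HIT | VC [52, 29, 30, 18]
  [15] addr=0x5a blk=22 s=6: L1-HIT | VC [52, 29, 30, 18]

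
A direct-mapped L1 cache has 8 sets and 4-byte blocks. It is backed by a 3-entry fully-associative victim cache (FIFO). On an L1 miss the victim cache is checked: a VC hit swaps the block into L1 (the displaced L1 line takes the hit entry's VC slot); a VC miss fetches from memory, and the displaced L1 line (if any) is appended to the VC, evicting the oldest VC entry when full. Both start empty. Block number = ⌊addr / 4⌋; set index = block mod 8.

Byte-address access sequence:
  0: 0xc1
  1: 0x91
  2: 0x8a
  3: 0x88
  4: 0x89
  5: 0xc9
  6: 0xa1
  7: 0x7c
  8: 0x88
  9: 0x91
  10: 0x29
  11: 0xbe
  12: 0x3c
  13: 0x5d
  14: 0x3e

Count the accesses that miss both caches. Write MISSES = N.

MISSES = 10

0: 0xc1 (blk 48, set 0) → MISS  vc=[]
1: 0x91 (blk 36, set 4) → MISS  vc=[]
2: 0x8a (blk 34, set 2) → MISS  vc=[]
3: 0x88 (blk 34, set 2) → L1-HIT  vc=[]
4: 0x89 (blk 34, set 2) → L1-HIT  vc=[]
5: 0xc9 (blk 50, set 2) → MISS  vc=[34]
6: 0xa1 (blk 40, set 0) → MISS  vc=[34, 48]
7: 0x7c (blk 31, set 7) → MISS  vc=[34, 48]
8: 0x88 (blk 34, set 2) → VC-HIT  vc=[50, 48]
9: 0x91 (blk 36, set 4) → L1-HIT  vc=[50, 48]
10: 0x29 (blk 10, set 2) → MISS  vc=[50, 48, 34]
11: 0xbe (blk 47, set 7) → MISS  vc=[48, 34, 31]
12: 0x3c (blk 15, set 7) → MISS  vc=[34, 31, 47]
13: 0x5d (blk 23, set 7) → MISS  vc=[31, 47, 15]
14: 0x3e (blk 15, set 7) → VC-HIT  vc=[31, 47, 23]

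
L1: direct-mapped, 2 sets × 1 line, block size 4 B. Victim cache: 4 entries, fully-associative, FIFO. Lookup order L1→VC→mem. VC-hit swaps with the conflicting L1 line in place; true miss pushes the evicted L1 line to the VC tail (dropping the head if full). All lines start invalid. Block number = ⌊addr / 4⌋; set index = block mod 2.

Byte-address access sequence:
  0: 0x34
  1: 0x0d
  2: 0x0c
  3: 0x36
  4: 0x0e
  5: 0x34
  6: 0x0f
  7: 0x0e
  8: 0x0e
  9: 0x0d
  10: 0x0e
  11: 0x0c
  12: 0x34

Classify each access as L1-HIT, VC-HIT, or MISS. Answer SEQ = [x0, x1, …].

SEQ = [MISS, MISS, L1-HIT, VC-HIT, VC-HIT, VC-HIT, VC-HIT, L1-HIT, L1-HIT, L1-HIT, L1-HIT, L1-HIT, VC-HIT]

#0 0x34→b13/s1 MISS; vc=[]
#1 0xd→b3/s1 MISS; vc=[13]
#2 0xc→b3/s1 L1-HIT; vc=[13]
#3 0x36→b13/s1 VC-HIT; vc=[3]
#4 0xe→b3/s1 VC-HIT; vc=[13]
#5 0x34→b13/s1 VC-HIT; vc=[3]
#6 0xf→b3/s1 VC-HIT; vc=[13]
#7 0xe→b3/s1 L1-HIT; vc=[13]
#8 0xe→b3/s1 L1-HIT; vc=[13]
#9 0xd→b3/s1 L1-HIT; vc=[13]
#10 0xe→b3/s1 L1-HIT; vc=[13]
#11 0xc→b3/s1 L1-HIT; vc=[13]
#12 0x34→b13/s1 VC-HIT; vc=[3]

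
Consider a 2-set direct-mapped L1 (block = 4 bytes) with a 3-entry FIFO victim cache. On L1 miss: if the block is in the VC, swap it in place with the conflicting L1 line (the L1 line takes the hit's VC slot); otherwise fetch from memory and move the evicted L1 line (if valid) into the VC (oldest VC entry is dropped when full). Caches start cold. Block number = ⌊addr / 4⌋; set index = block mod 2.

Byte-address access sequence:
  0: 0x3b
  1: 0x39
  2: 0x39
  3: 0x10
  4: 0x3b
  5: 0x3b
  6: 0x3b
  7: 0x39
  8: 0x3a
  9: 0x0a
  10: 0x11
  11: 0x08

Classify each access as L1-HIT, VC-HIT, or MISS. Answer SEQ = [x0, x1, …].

#0 0x3b→b14/s0 MISS; vc=[]
#1 0x39→b14/s0 L1-HIT; vc=[]
#2 0x39→b14/s0 L1-HIT; vc=[]
#3 0x10→b4/s0 MISS; vc=[14]
#4 0x3b→b14/s0 VC-HIT; vc=[4]
#5 0x3b→b14/s0 L1-HIT; vc=[4]
#6 0x3b→b14/s0 L1-HIT; vc=[4]
#7 0x39→b14/s0 L1-HIT; vc=[4]
#8 0x3a→b14/s0 L1-HIT; vc=[4]
#9 0xa→b2/s0 MISS; vc=[4,14]
#10 0x11→b4/s0 VC-HIT; vc=[2,14]
#11 0x8→b2/s0 VC-HIT; vc=[4,14]

SEQ = [MISS, L1-HIT, L1-HIT, MISS, VC-HIT, L1-HIT, L1-HIT, L1-HIT, L1-HIT, MISS, VC-HIT, VC-HIT]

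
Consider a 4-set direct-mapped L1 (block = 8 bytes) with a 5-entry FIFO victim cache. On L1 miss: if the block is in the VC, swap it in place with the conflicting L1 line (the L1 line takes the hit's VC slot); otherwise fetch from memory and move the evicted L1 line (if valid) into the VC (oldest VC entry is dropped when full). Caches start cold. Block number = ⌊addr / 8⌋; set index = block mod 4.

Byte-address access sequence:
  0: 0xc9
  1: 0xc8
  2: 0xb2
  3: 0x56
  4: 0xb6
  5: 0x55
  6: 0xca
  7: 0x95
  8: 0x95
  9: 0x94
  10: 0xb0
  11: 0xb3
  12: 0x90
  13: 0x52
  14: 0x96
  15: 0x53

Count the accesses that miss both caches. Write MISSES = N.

0: 0xc9 (blk 25, set 1) → MISS  vc=[]
1: 0xc8 (blk 25, set 1) → L1-HIT  vc=[]
2: 0xb2 (blk 22, set 2) → MISS  vc=[]
3: 0x56 (blk 10, set 2) → MISS  vc=[22]
4: 0xb6 (blk 22, set 2) → VC-HIT  vc=[10]
5: 0x55 (blk 10, set 2) → VC-HIT  vc=[22]
6: 0xca (blk 25, set 1) → L1-HIT  vc=[22]
7: 0x95 (blk 18, set 2) → MISS  vc=[22, 10]
8: 0x95 (blk 18, set 2) → L1-HIT  vc=[22, 10]
9: 0x94 (blk 18, set 2) → L1-HIT  vc=[22, 10]
10: 0xb0 (blk 22, set 2) → VC-HIT  vc=[18, 10]
11: 0xb3 (blk 22, set 2) → L1-HIT  vc=[18, 10]
12: 0x90 (blk 18, set 2) → VC-HIT  vc=[22, 10]
13: 0x52 (blk 10, set 2) → VC-HIT  vc=[22, 18]
14: 0x96 (blk 18, set 2) → VC-HIT  vc=[22, 10]
15: 0x53 (blk 10, set 2) → VC-HIT  vc=[22, 18]

MISSES = 4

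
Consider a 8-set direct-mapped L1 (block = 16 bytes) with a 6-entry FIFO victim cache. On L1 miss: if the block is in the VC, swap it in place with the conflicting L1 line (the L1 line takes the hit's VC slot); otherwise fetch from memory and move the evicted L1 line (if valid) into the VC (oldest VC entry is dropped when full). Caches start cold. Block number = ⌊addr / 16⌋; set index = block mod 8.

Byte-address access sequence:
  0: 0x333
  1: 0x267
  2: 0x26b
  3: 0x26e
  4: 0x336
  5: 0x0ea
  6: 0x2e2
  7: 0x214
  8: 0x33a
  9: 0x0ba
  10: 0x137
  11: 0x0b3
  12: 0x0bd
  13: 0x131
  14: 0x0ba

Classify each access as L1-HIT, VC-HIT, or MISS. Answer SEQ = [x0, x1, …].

SEQ = [MISS, MISS, L1-HIT, L1-HIT, L1-HIT, MISS, MISS, MISS, L1-HIT, MISS, MISS, VC-HIT, L1-HIT, VC-HIT, VC-HIT]

#0 0x333→b51/s3 MISS; vc=[]
#1 0x267→b38/s6 MISS; vc=[]
#2 0x26b→b38/s6 L1-HIT; vc=[]
#3 0x26e→b38/s6 L1-HIT; vc=[]
#4 0x336→b51/s3 L1-HIT; vc=[]
#5 0xea→b14/s6 MISS; vc=[38]
#6 0x2e2→b46/s6 MISS; vc=[38,14]
#7 0x214→b33/s1 MISS; vc=[38,14]
#8 0x33a→b51/s3 L1-HIT; vc=[38,14]
#9 0xba→b11/s3 MISS; vc=[38,14,51]
#10 0x137→b19/s3 MISS; vc=[38,14,51,11]
#11 0xb3→b11/s3 VC-HIT; vc=[38,14,51,19]
#12 0xbd→b11/s3 L1-HIT; vc=[38,14,51,19]
#13 0x131→b19/s3 VC-HIT; vc=[38,14,51,11]
#14 0xba→b11/s3 VC-HIT; vc=[38,14,51,19]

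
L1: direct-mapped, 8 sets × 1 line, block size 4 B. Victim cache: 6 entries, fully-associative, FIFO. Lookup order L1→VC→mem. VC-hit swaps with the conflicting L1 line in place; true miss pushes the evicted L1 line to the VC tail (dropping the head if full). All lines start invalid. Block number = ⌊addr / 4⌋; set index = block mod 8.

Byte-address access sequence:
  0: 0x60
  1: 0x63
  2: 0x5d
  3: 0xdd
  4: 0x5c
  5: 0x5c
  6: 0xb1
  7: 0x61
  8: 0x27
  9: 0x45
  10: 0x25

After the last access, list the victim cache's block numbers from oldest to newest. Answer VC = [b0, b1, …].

0: 0x60 (blk 24, set 0) → MISS  vc=[]
1: 0x63 (blk 24, set 0) → L1-HIT  vc=[]
2: 0x5d (blk 23, set 7) → MISS  vc=[]
3: 0xdd (blk 55, set 7) → MISS  vc=[23]
4: 0x5c (blk 23, set 7) → VC-HIT  vc=[55]
5: 0x5c (blk 23, set 7) → L1-HIT  vc=[55]
6: 0xb1 (blk 44, set 4) → MISS  vc=[55]
7: 0x61 (blk 24, set 0) → L1-HIT  vc=[55]
8: 0x27 (blk 9, set 1) → MISS  vc=[55]
9: 0x45 (blk 17, set 1) → MISS  vc=[55, 9]
10: 0x25 (blk 9, set 1) → VC-HIT  vc=[55, 17]

VC = [55, 17]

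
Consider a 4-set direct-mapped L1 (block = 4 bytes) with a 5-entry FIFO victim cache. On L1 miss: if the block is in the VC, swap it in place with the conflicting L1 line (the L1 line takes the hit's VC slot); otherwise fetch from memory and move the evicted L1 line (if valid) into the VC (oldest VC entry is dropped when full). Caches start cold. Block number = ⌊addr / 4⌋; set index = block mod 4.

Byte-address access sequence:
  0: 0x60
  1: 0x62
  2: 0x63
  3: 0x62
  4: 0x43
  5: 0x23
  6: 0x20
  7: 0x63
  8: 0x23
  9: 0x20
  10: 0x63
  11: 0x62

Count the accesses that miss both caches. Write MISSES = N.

#0 0x60→b24/s0 MISS; vc=[]
#1 0x62→b24/s0 L1-HIT; vc=[]
#2 0x63→b24/s0 L1-HIT; vc=[]
#3 0x62→b24/s0 L1-HIT; vc=[]
#4 0x43→b16/s0 MISS; vc=[24]
#5 0x23→b8/s0 MISS; vc=[24,16]
#6 0x20→b8/s0 L1-HIT; vc=[24,16]
#7 0x63→b24/s0 VC-HIT; vc=[8,16]
#8 0x23→b8/s0 VC-HIT; vc=[24,16]
#9 0x20→b8/s0 L1-HIT; vc=[24,16]
#10 0x63→b24/s0 VC-HIT; vc=[8,16]
#11 0x62→b24/s0 L1-HIT; vc=[8,16]

MISSES = 3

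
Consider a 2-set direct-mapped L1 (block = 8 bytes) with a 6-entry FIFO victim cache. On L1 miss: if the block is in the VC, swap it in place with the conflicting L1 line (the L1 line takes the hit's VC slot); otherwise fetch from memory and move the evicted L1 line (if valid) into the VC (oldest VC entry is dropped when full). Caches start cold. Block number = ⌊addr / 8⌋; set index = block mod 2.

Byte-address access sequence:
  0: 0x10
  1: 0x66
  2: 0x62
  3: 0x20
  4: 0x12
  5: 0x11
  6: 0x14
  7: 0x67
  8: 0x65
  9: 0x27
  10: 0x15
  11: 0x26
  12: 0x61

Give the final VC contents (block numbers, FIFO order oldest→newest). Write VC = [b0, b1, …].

VC = [4, 2]

#0 0x10→b2/s0 MISS; vc=[]
#1 0x66→b12/s0 MISS; vc=[2]
#2 0x62→b12/s0 L1-HIT; vc=[2]
#3 0x20→b4/s0 MISS; vc=[2,12]
#4 0x12→b2/s0 VC-HIT; vc=[4,12]
#5 0x11→b2/s0 L1-HIT; vc=[4,12]
#6 0x14→b2/s0 L1-HIT; vc=[4,12]
#7 0x67→b12/s0 VC-HIT; vc=[4,2]
#8 0x65→b12/s0 L1-HIT; vc=[4,2]
#9 0x27→b4/s0 VC-HIT; vc=[12,2]
#10 0x15→b2/s0 VC-HIT; vc=[12,4]
#11 0x26→b4/s0 VC-HIT; vc=[12,2]
#12 0x61→b12/s0 VC-HIT; vc=[4,2]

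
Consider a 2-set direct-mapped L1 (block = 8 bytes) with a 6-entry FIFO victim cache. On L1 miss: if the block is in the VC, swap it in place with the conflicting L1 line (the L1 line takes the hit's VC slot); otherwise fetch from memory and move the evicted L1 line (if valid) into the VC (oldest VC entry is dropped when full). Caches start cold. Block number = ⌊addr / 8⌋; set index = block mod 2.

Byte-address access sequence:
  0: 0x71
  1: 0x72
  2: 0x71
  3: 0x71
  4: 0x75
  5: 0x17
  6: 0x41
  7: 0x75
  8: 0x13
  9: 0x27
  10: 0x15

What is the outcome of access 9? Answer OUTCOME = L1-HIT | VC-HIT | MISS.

0: 0x71 (blk 14, set 0) → MISS  vc=[]
1: 0x72 (blk 14, set 0) → L1-HIT  vc=[]
2: 0x71 (blk 14, set 0) → L1-HIT  vc=[]
3: 0x71 (blk 14, set 0) → L1-HIT  vc=[]
4: 0x75 (blk 14, set 0) → L1-HIT  vc=[]
5: 0x17 (blk 2, set 0) → MISS  vc=[14]
6: 0x41 (blk 8, set 0) → MISS  vc=[14, 2]
7: 0x75 (blk 14, set 0) → VC-HIT  vc=[8, 2]
8: 0x13 (blk 2, set 0) → VC-HIT  vc=[8, 14]
9: 0x27 (blk 4, set 0) → MISS  vc=[8, 14, 2]
10: 0x15 (blk 2, set 0) → VC-HIT  vc=[8, 14, 4]

OUTCOME = MISS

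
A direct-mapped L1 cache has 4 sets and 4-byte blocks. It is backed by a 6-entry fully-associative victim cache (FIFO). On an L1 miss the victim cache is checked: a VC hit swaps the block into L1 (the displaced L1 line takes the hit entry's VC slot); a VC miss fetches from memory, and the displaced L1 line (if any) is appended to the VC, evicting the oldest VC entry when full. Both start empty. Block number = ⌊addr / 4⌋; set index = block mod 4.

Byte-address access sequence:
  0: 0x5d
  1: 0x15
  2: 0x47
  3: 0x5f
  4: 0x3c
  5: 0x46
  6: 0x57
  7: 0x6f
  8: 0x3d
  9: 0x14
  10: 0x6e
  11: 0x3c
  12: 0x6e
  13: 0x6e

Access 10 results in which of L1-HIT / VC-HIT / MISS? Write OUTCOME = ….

OUTCOME = VC-HIT

#0 0x5d→b23/s3 MISS; vc=[]
#1 0x15→b5/s1 MISS; vc=[]
#2 0x47→b17/s1 MISS; vc=[5]
#3 0x5f→b23/s3 L1-HIT; vc=[5]
#4 0x3c→b15/s3 MISS; vc=[5,23]
#5 0x46→b17/s1 L1-HIT; vc=[5,23]
#6 0x57→b21/s1 MISS; vc=[5,23,17]
#7 0x6f→b27/s3 MISS; vc=[5,23,17,15]
#8 0x3d→b15/s3 VC-HIT; vc=[5,23,17,27]
#9 0x14→b5/s1 VC-HIT; vc=[21,23,17,27]
#10 0x6e→b27/s3 VC-HIT; vc=[21,23,17,15]
#11 0x3c→b15/s3 VC-HIT; vc=[21,23,17,27]
#12 0x6e→b27/s3 VC-HIT; vc=[21,23,17,15]
#13 0x6e→b27/s3 L1-HIT; vc=[21,23,17,15]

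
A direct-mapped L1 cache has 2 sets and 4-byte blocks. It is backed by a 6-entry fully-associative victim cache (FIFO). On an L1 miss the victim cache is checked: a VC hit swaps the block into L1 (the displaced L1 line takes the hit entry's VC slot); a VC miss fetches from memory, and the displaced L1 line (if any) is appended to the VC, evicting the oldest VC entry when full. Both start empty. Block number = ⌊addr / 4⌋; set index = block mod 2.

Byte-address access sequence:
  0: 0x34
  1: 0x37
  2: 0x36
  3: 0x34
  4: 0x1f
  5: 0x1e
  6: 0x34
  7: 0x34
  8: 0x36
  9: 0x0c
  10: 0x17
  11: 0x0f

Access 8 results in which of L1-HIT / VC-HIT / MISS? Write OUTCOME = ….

OUTCOME = L1-HIT

#0 0x34→b13/s1 MISS; vc=[]
#1 0x37→b13/s1 L1-HIT; vc=[]
#2 0x36→b13/s1 L1-HIT; vc=[]
#3 0x34→b13/s1 L1-HIT; vc=[]
#4 0x1f→b7/s1 MISS; vc=[13]
#5 0x1e→b7/s1 L1-HIT; vc=[13]
#6 0x34→b13/s1 VC-HIT; vc=[7]
#7 0x34→b13/s1 L1-HIT; vc=[7]
#8 0x36→b13/s1 L1-HIT; vc=[7]
#9 0xc→b3/s1 MISS; vc=[7,13]
#10 0x17→b5/s1 MISS; vc=[7,13,3]
#11 0xf→b3/s1 VC-HIT; vc=[7,13,5]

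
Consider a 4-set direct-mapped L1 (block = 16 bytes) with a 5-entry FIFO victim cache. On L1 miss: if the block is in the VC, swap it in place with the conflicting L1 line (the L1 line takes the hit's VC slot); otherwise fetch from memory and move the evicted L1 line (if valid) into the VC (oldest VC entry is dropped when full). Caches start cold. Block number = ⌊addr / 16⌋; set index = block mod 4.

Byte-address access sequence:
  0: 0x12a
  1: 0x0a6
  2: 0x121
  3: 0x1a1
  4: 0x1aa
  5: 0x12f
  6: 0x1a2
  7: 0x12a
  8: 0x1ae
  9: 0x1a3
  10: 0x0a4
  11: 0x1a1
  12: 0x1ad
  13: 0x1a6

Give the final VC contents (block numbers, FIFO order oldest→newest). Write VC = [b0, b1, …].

  [0] addr=0x12a blk=18 s=2: MISS | VC []
  [1] addr=0xa6 blk=10 s=2: MISS | VC [18]
  [2] addr=0x121 blk=18 s=2: VC-HIT | VC [10]
  [3] addr=0x1a1 blk=26 s=2: MISS | VC [10, 18]
  [4] addr=0x1aa blk=26 s=2: L1-HIT | VC [10, 18]
  [5] addr=0x12f blk=18 s=2: VC-HIT | VC [10, 26]
  [6] addr=0x1a2 blk=26 s=2: VC-HIT | VC [10, 18]
  [7] addr=0x12a blk=18 s=2: VC-HIT | VC [10, 26]
  [8] addr=0x1ae blk=26 s=2: VC-HIT | VC [10, 18]
  [9] addr=0x1a3 blk=26 s=2: L1-HIT | VC [10, 18]
  [10] addr=0xa4 blk=10 s=2: VC-HIT | VC [26, 18]
  [11] addr=0x1a1 blk=26 s=2: VC-HIT | VC [10, 18]
  [12] addr=0x1ad blk=26 s=2: L1-HIT | VC [10, 18]
  [13] addr=0x1a6 blk=26 s=2: L1-HIT | VC [10, 18]

VC = [10, 18]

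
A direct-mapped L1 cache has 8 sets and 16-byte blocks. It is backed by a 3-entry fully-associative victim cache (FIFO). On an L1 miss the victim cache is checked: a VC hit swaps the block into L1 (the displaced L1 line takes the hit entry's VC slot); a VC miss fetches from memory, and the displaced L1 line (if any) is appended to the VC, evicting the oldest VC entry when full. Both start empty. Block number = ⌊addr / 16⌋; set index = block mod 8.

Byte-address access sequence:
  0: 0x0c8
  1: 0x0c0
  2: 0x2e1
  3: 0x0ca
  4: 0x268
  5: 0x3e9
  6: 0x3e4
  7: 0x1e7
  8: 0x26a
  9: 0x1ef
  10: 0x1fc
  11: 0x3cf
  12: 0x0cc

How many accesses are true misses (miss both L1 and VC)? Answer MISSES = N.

MISSES = 7

  [0] addr=0xc8 blk=12 s=4: MISS | VC []
  [1] addr=0xc0 blk=12 s=4: L1-HIT | VC []
  [2] addr=0x2e1 blk=46 s=6: MISS | VC []
  [3] addr=0xca blk=12 s=4: L1-HIT | VC []
  [4] addr=0x268 blk=38 s=6: MISS | VC [46]
  [5] addr=0x3e9 blk=62 s=6: MISS | VC [46, 38]
  [6] addr=0x3e4 blk=62 s=6: L1-HIT | VC [46, 38]
  [7] addr=0x1e7 blk=30 s=6: MISS | VC [46, 38, 62]
  [8] addr=0x26a blk=38 s=6: VC-HIT | VC [46, 30, 62]
  [9] addr=0x1ef blk=30 s=6: VC-HIT | VC [46, 38, 62]
  [10] addr=0x1fc blk=31 s=7: MISS | VC [46, 38, 62]
  [11] addr=0x3cf blk=60 s=4: MISS | VC [38, 62, 12]
  [12] addr=0xcc blk=12 s=4: VC-HIT | VC [38, 62, 60]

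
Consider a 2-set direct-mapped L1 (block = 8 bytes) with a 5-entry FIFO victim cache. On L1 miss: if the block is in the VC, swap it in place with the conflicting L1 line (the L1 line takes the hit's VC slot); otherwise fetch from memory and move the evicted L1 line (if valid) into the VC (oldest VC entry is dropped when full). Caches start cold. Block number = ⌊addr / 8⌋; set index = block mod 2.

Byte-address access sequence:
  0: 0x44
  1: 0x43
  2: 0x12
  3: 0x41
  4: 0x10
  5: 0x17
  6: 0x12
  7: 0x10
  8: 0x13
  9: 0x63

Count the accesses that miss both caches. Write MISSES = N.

MISSES = 3

0: 0x44 (blk 8, set 0) → MISS  vc=[]
1: 0x43 (blk 8, set 0) → L1-HIT  vc=[]
2: 0x12 (blk 2, set 0) → MISS  vc=[8]
3: 0x41 (blk 8, set 0) → VC-HIT  vc=[2]
4: 0x10 (blk 2, set 0) → VC-HIT  vc=[8]
5: 0x17 (blk 2, set 0) → L1-HIT  vc=[8]
6: 0x12 (blk 2, set 0) → L1-HIT  vc=[8]
7: 0x10 (blk 2, set 0) → L1-HIT  vc=[8]
8: 0x13 (blk 2, set 0) → L1-HIT  vc=[8]
9: 0x63 (blk 12, set 0) → MISS  vc=[8, 2]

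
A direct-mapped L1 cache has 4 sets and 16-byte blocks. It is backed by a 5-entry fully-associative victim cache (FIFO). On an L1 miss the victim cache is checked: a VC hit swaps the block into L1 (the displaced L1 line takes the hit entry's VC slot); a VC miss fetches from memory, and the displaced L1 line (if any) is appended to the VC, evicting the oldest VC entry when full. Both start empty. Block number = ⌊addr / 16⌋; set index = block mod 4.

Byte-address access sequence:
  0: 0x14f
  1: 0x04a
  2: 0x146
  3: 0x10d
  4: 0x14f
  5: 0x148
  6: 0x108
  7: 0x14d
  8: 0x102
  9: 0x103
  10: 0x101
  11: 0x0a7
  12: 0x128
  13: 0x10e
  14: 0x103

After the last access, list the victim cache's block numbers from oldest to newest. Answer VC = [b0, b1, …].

VC = [4, 20, 10]

#0 0x14f→b20/s0 MISS; vc=[]
#1 0x4a→b4/s0 MISS; vc=[20]
#2 0x146→b20/s0 VC-HIT; vc=[4]
#3 0x10d→b16/s0 MISS; vc=[4,20]
#4 0x14f→b20/s0 VC-HIT; vc=[4,16]
#5 0x148→b20/s0 L1-HIT; vc=[4,16]
#6 0x108→b16/s0 VC-HIT; vc=[4,20]
#7 0x14d→b20/s0 VC-HIT; vc=[4,16]
#8 0x102→b16/s0 VC-HIT; vc=[4,20]
#9 0x103→b16/s0 L1-HIT; vc=[4,20]
#10 0x101→b16/s0 L1-HIT; vc=[4,20]
#11 0xa7→b10/s2 MISS; vc=[4,20]
#12 0x128→b18/s2 MISS; vc=[4,20,10]
#13 0x10e→b16/s0 L1-HIT; vc=[4,20,10]
#14 0x103→b16/s0 L1-HIT; vc=[4,20,10]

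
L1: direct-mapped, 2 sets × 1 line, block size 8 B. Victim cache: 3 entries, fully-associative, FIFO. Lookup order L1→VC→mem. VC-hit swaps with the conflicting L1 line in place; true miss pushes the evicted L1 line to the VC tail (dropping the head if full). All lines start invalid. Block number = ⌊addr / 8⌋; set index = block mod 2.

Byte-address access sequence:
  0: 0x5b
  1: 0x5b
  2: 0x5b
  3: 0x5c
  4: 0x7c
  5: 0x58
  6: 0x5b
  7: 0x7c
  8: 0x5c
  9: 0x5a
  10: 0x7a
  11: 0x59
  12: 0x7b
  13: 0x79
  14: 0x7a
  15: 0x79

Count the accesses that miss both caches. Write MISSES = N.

  [0] addr=0x5b blk=11 s=1: MISS | VC []
  [1] addr=0x5b blk=11 s=1: L1-HIT | VC []
  [2] addr=0x5b blk=11 s=1: L1-HIT | VC []
  [3] addr=0x5c blk=11 s=1: L1-HIT | VC []
  [4] addr=0x7c blk=15 s=1: MISS | VC [11]
  [5] addr=0x58 blk=11 s=1: VC-HIT | VC [15]
  [6] addr=0x5b blk=11 s=1: L1-HIT | VC [15]
  [7] addr=0x7c blk=15 s=1: VC-HIT | VC [11]
  [8] addr=0x5c blk=11 s=1: VC-HIT | VC [15]
  [9] addr=0x5a blk=11 s=1: L1-HIT | VC [15]
  [10] addr=0x7a blk=15 s=1: VC-HIT | VC [11]
  [11] addr=0x59 blk=11 s=1: VC-HIT | VC [15]
  [12] addr=0x7b blk=15 s=1: VC-HIT | VC [11]
  [13] addr=0x79 blk=15 s=1: L1-HIT | VC [11]
  [14] addr=0x7a blk=15 s=1: L1-HIT | VC [11]
  [15] addr=0x79 blk=15 s=1: L1-HIT | VC [11]

MISSES = 2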